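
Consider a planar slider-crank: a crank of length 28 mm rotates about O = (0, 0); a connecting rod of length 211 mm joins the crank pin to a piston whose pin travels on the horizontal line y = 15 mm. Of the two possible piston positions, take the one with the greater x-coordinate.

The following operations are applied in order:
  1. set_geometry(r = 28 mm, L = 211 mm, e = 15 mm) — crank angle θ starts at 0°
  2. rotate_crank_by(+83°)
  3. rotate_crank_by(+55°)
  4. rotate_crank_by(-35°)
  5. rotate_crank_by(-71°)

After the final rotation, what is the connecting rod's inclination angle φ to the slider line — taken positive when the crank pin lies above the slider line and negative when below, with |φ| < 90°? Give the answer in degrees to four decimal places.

-0.0441

set_geometry: r = 28 mm, L = 211 mm, e = 15 mm; θ ← 0°
rotate_crank_by(+83°): θ ← 0° +83° = 83°
rotate_crank_by(+55°): θ ← 83° +55° = 138°
rotate_crank_by(-35°): θ ← 138° -35° = 103°
rotate_crank_by(-71°): θ ← 103° -71° = 32°
crank pin P = (r cos θ, r sin θ) = (23.745347, 14.837739)
h = r sin θ − e = 14.837739 − 15 = -0.162261
sin φ = h / L = -0.162261 / 211 = -0.00076901
φ = arcsin(-0.00076901) = -0.044061°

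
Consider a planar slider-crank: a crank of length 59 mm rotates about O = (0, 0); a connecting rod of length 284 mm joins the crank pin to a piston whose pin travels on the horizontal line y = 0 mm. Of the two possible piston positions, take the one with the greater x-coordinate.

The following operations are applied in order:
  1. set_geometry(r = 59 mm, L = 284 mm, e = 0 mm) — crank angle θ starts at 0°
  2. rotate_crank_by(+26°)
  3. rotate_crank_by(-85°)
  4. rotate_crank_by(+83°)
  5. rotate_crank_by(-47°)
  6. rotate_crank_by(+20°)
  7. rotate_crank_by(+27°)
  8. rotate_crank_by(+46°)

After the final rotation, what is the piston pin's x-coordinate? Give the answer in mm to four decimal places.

set_geometry: r = 59 mm, L = 284 mm, e = 0 mm; θ ← 0°
rotate_crank_by(+26°): θ ← 0° +26° = 26°
rotate_crank_by(-85°): θ ← 26° -85° = -59°
rotate_crank_by(+83°): θ ← -59° +83° = 24°
rotate_crank_by(-47°): θ ← 24° -47° = -23°
rotate_crank_by(+20°): θ ← -23° +20° = -3°
rotate_crank_by(+27°): θ ← -3° +27° = 24°
rotate_crank_by(+46°): θ ← 24° +46° = 70°
crank pin P = (r cos θ, r sin θ) = (20.179188, 55.441865)
h = r sin θ − e = 55.441865 − 0 = 55.441865
x = r cos θ + √(L² − h²) = 20.179188 + √(80656.0 − 3073.8004) = 20.179188 + 278.535814 = 298.715002

298.7150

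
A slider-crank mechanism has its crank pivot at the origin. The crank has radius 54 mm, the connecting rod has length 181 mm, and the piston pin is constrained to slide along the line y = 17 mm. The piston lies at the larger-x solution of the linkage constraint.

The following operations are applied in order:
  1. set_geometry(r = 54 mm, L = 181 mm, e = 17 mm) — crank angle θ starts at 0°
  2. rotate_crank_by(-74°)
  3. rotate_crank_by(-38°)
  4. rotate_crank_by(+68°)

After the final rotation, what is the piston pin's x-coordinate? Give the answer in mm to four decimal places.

set_geometry: r = 54 mm, L = 181 mm, e = 17 mm; θ ← 0°
rotate_crank_by(-74°): θ ← 0° -74° = -74°
rotate_crank_by(-38°): θ ← -74° -38° = -112°
rotate_crank_by(+68°): θ ← -112° +68° = -44°
crank pin P = (r cos θ, r sin θ) = (38.844349, -37.511552)
h = r sin θ − e = -37.511552 − 17 = -54.511552
x = r cos θ + √(L² − h²) = 38.844349 + √(32761.0 − 2971.5093) = 38.844349 + 172.596323 = 211.440672

211.4407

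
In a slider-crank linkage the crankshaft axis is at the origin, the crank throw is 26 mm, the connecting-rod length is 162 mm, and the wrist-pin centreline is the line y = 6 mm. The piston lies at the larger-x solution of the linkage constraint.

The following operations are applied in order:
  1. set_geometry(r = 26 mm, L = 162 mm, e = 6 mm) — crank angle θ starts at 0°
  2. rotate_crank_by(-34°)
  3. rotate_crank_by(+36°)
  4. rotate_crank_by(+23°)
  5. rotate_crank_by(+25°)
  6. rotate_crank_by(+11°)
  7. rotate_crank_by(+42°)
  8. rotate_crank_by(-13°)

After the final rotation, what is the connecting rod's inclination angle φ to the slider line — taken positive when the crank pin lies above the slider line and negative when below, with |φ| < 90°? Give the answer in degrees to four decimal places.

set_geometry: r = 26 mm, L = 162 mm, e = 6 mm; θ ← 0°
rotate_crank_by(-34°): θ ← 0° -34° = -34°
rotate_crank_by(+36°): θ ← -34° +36° = 2°
rotate_crank_by(+23°): θ ← 2° +23° = 25°
rotate_crank_by(+25°): θ ← 25° +25° = 50°
rotate_crank_by(+11°): θ ← 50° +11° = 61°
rotate_crank_by(+42°): θ ← 61° +42° = 103°
rotate_crank_by(-13°): θ ← 103° -13° = 90°
crank pin P = (r cos θ, r sin θ) = (0.000000, 26.000000)
h = r sin θ − e = 26.000000 − 6 = 20.000000
sin φ = h / L = 20.000000 / 162 = 0.12345679
φ = arcsin(0.12345679) = 7.091646°

7.0916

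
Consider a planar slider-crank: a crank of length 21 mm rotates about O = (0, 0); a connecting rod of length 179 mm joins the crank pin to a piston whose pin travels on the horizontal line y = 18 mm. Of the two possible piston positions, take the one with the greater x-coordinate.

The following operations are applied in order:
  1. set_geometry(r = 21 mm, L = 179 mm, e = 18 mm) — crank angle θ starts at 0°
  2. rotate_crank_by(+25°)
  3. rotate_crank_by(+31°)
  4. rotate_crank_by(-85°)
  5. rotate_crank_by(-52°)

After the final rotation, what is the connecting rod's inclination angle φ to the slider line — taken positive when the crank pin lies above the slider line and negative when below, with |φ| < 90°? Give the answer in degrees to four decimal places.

set_geometry: r = 21 mm, L = 179 mm, e = 18 mm; θ ← 0°
rotate_crank_by(+25°): θ ← 0° +25° = 25°
rotate_crank_by(+31°): θ ← 25° +31° = 56°
rotate_crank_by(-85°): θ ← 56° -85° = -29°
rotate_crank_by(-52°): θ ← -29° -52° = -81°
crank pin P = (r cos θ, r sin θ) = (3.285124, -20.741455)
h = r sin θ − e = -20.741455 − 18 = -38.741455
sin φ = h / L = -38.741455 / 179 = -0.21643271
φ = arcsin(-0.21643271) = -12.499595°

-12.4996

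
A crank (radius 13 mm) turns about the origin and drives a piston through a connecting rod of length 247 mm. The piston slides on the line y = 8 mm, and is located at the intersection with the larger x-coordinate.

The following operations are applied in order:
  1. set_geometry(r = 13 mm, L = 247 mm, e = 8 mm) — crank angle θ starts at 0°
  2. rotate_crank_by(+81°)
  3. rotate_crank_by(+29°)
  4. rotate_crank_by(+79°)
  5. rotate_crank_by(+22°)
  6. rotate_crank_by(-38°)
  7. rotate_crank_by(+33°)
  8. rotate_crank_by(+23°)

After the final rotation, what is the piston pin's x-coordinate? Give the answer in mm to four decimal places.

set_geometry: r = 13 mm, L = 247 mm, e = 8 mm; θ ← 0°
rotate_crank_by(+81°): θ ← 0° +81° = 81°
rotate_crank_by(+29°): θ ← 81° +29° = 110°
rotate_crank_by(+79°): θ ← 110° +79° = 189°
rotate_crank_by(+22°): θ ← 189° +22° = 211°
rotate_crank_by(-38°): θ ← 211° -38° = 173°
rotate_crank_by(+33°): θ ← 173° +33° = 206°
rotate_crank_by(+23°): θ ← 206° +23° = 229°
crank pin P = (r cos θ, r sin θ) = (-8.528767, -9.811225)
h = r sin θ − e = -9.811225 − 8 = -17.811225
x = r cos θ + √(L² − h²) = -8.528767 + √(61009.0 − 317.2397) = -8.528767 + 246.356977 = 237.828210

237.8282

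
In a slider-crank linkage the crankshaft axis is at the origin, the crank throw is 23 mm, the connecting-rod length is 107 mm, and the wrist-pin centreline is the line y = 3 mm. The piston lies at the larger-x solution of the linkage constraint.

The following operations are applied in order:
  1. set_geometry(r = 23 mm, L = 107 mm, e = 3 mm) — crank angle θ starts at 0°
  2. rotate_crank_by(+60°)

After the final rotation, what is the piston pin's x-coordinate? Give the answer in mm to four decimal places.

117.1540

set_geometry: r = 23 mm, L = 107 mm, e = 3 mm; θ ← 0°
rotate_crank_by(+60°): θ ← 0° +60° = 60°
crank pin P = (r cos θ, r sin θ) = (11.500000, 19.918584)
h = r sin θ − e = 19.918584 − 3 = 16.918584
x = r cos θ + √(L² − h²) = 11.500000 + √(11449.0 − 286.2385) = 11.500000 + 105.653971 = 117.153971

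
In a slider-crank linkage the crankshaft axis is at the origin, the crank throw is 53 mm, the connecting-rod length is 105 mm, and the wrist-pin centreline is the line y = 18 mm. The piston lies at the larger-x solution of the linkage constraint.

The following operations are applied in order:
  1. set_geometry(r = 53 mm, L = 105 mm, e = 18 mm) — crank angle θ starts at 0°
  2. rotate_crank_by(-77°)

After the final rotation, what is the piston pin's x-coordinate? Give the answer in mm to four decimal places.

90.5039

set_geometry: r = 53 mm, L = 105 mm, e = 18 mm; θ ← 0°
rotate_crank_by(-77°): θ ← 0° -77° = -77°
crank pin P = (r cos θ, r sin θ) = (11.922406, -51.641613)
h = r sin θ − e = -51.641613 − 18 = -69.641613
x = r cos θ + √(L² − h²) = 11.922406 + √(11025.0 − 4849.9543) = 11.922406 + 78.581459 = 90.503865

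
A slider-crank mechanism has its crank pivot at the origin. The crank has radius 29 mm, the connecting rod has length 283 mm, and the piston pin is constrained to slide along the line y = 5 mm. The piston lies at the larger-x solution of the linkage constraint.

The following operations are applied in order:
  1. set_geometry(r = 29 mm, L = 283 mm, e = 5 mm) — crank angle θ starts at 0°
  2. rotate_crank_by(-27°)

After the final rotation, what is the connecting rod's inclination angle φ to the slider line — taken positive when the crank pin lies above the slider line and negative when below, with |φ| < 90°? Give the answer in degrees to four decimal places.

-3.6803

set_geometry: r = 29 mm, L = 283 mm, e = 5 mm; θ ← 0°
rotate_crank_by(-27°): θ ← 0° -27° = -27°
crank pin P = (r cos θ, r sin θ) = (25.839189, -13.165724)
h = r sin θ − e = -13.165724 − 5 = -18.165724
sin φ = h / L = -18.165724 / 283 = -0.06418984
φ = arcsin(-0.06418984) = -3.680337°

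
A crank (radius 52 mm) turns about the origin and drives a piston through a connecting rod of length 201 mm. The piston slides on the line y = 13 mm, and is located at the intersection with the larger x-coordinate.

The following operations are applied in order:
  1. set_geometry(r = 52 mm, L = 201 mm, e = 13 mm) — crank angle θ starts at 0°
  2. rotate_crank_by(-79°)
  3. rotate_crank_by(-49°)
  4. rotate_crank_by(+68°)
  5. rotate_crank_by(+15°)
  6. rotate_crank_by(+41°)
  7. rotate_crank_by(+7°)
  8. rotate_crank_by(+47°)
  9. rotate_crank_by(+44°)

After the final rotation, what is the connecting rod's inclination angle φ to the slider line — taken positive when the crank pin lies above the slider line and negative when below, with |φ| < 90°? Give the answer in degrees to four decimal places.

set_geometry: r = 52 mm, L = 201 mm, e = 13 mm; θ ← 0°
rotate_crank_by(-79°): θ ← 0° -79° = -79°
rotate_crank_by(-49°): θ ← -79° -49° = -128°
rotate_crank_by(+68°): θ ← -128° +68° = -60°
rotate_crank_by(+15°): θ ← -60° +15° = -45°
rotate_crank_by(+41°): θ ← -45° +41° = -4°
rotate_crank_by(+7°): θ ← -4° +7° = 3°
rotate_crank_by(+47°): θ ← 3° +47° = 50°
rotate_crank_by(+44°): θ ← 50° +44° = 94°
crank pin P = (r cos θ, r sin θ) = (-3.627337, 51.873331)
h = r sin θ − e = 51.873331 − 13 = 38.873331
sin φ = h / L = 38.873331 / 201 = 0.19339965
φ = arcsin(0.19339965) = 11.151251°

11.1513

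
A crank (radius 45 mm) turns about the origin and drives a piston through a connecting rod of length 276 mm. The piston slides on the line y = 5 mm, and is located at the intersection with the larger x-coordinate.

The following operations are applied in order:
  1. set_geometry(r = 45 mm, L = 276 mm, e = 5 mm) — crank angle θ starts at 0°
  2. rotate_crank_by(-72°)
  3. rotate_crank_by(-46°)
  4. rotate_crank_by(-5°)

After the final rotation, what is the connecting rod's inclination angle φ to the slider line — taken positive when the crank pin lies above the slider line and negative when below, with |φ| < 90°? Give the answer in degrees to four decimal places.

-8.9084

set_geometry: r = 45 mm, L = 276 mm, e = 5 mm; θ ← 0°
rotate_crank_by(-72°): θ ← 0° -72° = -72°
rotate_crank_by(-46°): θ ← -72° -46° = -118°
rotate_crank_by(-5°): θ ← -118° -5° = -123°
crank pin P = (r cos θ, r sin θ) = (-24.508757, -37.740176)
h = r sin θ − e = -37.740176 − 5 = -42.740176
sin φ = h / L = -42.740176 / 276 = -0.15485571
φ = arcsin(-0.15485571) = -8.908428°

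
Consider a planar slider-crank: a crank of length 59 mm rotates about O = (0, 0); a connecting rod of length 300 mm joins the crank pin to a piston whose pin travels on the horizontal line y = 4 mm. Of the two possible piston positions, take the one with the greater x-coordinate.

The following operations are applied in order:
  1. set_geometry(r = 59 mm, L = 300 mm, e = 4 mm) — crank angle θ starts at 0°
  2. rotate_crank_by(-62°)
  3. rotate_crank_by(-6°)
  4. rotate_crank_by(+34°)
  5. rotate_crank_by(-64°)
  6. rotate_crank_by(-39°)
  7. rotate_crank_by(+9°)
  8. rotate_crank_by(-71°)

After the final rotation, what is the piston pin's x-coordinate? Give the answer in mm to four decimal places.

set_geometry: r = 59 mm, L = 300 mm, e = 4 mm; θ ← 0°
rotate_crank_by(-62°): θ ← 0° -62° = -62°
rotate_crank_by(-6°): θ ← -62° -6° = -68°
rotate_crank_by(+34°): θ ← -68° +34° = -34°
rotate_crank_by(-64°): θ ← -34° -64° = -98°
rotate_crank_by(-39°): θ ← -98° -39° = -137°
rotate_crank_by(+9°): θ ← -137° +9° = -128°
rotate_crank_by(-71°): θ ← -128° -71° = -199°
crank pin P = (r cos θ, r sin θ) = (-55.785596, 19.208521)
h = r sin θ − e = 19.208521 − 4 = 15.208521
x = r cos θ + √(L² − h²) = -55.785596 + √(90000.0 − 231.2991) = -55.785596 + 299.614253 = 243.828658

243.8287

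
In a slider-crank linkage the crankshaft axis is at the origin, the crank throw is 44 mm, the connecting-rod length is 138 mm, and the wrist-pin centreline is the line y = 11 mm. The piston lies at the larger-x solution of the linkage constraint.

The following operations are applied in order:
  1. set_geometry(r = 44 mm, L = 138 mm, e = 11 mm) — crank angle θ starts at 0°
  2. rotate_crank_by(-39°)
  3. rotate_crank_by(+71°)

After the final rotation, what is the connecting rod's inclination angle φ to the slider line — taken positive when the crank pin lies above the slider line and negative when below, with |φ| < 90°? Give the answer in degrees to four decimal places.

set_geometry: r = 44 mm, L = 138 mm, e = 11 mm; θ ← 0°
rotate_crank_by(-39°): θ ← 0° -39° = -39°
rotate_crank_by(+71°): θ ← -39° +71° = 32°
crank pin P = (r cos θ, r sin θ) = (37.314116, 23.316448)
h = r sin θ − e = 23.316448 − 11 = 12.316448
sin φ = h / L = 12.316448 / 138 = 0.08924962
φ = arcsin(0.08924962) = 5.120440°

5.1204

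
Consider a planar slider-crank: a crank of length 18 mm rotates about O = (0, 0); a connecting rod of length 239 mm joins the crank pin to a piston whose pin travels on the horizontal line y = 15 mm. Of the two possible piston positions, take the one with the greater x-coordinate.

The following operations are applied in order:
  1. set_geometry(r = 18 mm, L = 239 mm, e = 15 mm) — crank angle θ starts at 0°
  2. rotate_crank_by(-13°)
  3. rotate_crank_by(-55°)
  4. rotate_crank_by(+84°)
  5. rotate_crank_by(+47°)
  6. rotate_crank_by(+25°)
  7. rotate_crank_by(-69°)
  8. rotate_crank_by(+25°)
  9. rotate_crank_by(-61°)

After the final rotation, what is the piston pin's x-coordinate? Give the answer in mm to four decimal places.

255.3530

set_geometry: r = 18 mm, L = 239 mm, e = 15 mm; θ ← 0°
rotate_crank_by(-13°): θ ← 0° -13° = -13°
rotate_crank_by(-55°): θ ← -13° -55° = -68°
rotate_crank_by(+84°): θ ← -68° +84° = 16°
rotate_crank_by(+47°): θ ← 16° +47° = 63°
rotate_crank_by(+25°): θ ← 63° +25° = 88°
rotate_crank_by(-69°): θ ← 88° -69° = 19°
rotate_crank_by(+25°): θ ← 19° +25° = 44°
rotate_crank_by(-61°): θ ← 44° -61° = -17°
crank pin P = (r cos θ, r sin θ) = (17.213486, -5.262691)
h = r sin θ − e = -5.262691 − 15 = -20.262691
x = r cos θ + √(L² − h²) = 17.213486 + √(57121.0 − 410.5766) = 17.213486 + 238.139504 = 255.352990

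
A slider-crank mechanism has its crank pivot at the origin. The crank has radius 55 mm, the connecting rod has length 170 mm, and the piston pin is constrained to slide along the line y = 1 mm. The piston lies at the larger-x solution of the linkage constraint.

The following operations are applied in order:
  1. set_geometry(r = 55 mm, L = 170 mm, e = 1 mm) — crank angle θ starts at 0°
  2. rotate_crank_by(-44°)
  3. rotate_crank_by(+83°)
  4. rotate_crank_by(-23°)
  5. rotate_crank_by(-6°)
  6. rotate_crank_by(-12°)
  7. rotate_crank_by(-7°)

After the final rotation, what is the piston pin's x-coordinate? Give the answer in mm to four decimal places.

set_geometry: r = 55 mm, L = 170 mm, e = 1 mm; θ ← 0°
rotate_crank_by(-44°): θ ← 0° -44° = -44°
rotate_crank_by(+83°): θ ← -44° +83° = 39°
rotate_crank_by(-23°): θ ← 39° -23° = 16°
rotate_crank_by(-6°): θ ← 16° -6° = 10°
rotate_crank_by(-12°): θ ← 10° -12° = -2°
rotate_crank_by(-7°): θ ← -2° -7° = -9°
crank pin P = (r cos θ, r sin θ) = (54.322859, -8.603896)
h = r sin θ − e = -8.603896 − 1 = -9.603896
x = r cos θ + √(L² − h²) = 54.322859 + √(28900.0 − 92.2348) = 54.322859 + 169.728504 = 224.051363

224.0514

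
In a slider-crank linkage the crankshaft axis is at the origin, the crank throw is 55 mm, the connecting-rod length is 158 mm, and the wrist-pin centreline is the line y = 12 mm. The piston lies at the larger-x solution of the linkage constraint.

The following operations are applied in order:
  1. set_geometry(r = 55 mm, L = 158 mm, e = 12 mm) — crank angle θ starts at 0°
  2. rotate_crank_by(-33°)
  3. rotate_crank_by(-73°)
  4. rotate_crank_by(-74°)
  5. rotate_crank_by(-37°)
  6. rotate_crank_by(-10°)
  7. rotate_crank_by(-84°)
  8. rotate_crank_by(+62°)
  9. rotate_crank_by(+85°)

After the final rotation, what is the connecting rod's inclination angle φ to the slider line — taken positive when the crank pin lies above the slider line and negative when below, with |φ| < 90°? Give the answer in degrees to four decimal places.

-9.8983

set_geometry: r = 55 mm, L = 158 mm, e = 12 mm; θ ← 0°
rotate_crank_by(-33°): θ ← 0° -33° = -33°
rotate_crank_by(-73°): θ ← -33° -73° = -106°
rotate_crank_by(-74°): θ ← -106° -74° = -180°
rotate_crank_by(-37°): θ ← -180° -37° = -217°
rotate_crank_by(-10°): θ ← -217° -10° = -227°
rotate_crank_by(-84°): θ ← -227° -84° = -311°
rotate_crank_by(+62°): θ ← -311° +62° = -249°
rotate_crank_by(+85°): θ ← -249° +85° = -164°
crank pin P = (r cos θ, r sin θ) = (-52.869393, -15.160055)
h = r sin θ − e = -15.160055 − 12 = -27.160055
sin φ = h / L = -27.160055 / 158 = -0.17189908
φ = arcsin(-0.17189908) = -9.898254°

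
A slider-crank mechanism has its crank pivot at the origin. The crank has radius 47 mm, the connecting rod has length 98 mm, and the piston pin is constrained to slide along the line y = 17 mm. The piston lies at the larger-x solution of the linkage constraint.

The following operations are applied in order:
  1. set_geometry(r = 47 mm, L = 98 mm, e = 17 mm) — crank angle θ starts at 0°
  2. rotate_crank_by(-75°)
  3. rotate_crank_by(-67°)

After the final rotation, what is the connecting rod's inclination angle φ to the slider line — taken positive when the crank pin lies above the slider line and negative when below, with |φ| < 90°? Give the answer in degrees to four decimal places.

set_geometry: r = 47 mm, L = 98 mm, e = 17 mm; θ ← 0°
rotate_crank_by(-75°): θ ← 0° -75° = -75°
rotate_crank_by(-67°): θ ← -75° -67° = -142°
crank pin P = (r cos θ, r sin θ) = (-37.036505, -28.936089)
h = r sin θ − e = -28.936089 − 17 = -45.936089
sin φ = h / L = -45.936089 / 98 = -0.46873561
φ = arcsin(-0.46873561) = -27.952253°

-27.9523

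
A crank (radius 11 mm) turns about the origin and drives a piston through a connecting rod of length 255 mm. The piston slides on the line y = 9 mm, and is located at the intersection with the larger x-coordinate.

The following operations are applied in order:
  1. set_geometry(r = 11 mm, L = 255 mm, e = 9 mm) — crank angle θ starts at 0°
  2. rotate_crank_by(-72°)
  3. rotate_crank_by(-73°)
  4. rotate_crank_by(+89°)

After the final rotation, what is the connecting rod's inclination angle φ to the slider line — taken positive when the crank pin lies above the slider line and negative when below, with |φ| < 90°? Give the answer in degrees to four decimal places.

-4.0747

set_geometry: r = 11 mm, L = 255 mm, e = 9 mm; θ ← 0°
rotate_crank_by(-72°): θ ← 0° -72° = -72°
rotate_crank_by(-73°): θ ← -72° -73° = -145°
rotate_crank_by(+89°): θ ← -145° +89° = -56°
crank pin P = (r cos θ, r sin θ) = (6.151122, -9.119413)
h = r sin θ − e = -9.119413 − 9 = -18.119413
sin φ = h / L = -18.119413 / 255 = -0.07105652
φ = arcsin(-0.07105652) = -4.074673°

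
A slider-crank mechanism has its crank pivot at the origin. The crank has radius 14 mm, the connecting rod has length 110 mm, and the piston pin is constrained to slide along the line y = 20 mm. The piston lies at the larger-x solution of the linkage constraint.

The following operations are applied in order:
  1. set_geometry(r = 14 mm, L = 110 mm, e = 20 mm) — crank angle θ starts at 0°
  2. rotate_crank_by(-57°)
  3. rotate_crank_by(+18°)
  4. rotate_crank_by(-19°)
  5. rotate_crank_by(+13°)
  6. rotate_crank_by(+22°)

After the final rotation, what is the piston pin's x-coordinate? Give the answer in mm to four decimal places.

set_geometry: r = 14 mm, L = 110 mm, e = 20 mm; θ ← 0°
rotate_crank_by(-57°): θ ← 0° -57° = -57°
rotate_crank_by(+18°): θ ← -57° +18° = -39°
rotate_crank_by(-19°): θ ← -39° -19° = -58°
rotate_crank_by(+13°): θ ← -58° +13° = -45°
rotate_crank_by(+22°): θ ← -45° +22° = -23°
crank pin P = (r cos θ, r sin θ) = (12.887068, -5.470236)
h = r sin θ − e = -5.470236 − 20 = -25.470236
x = r cos θ + √(L² − h²) = 12.887068 + √(12100.0 − 648.7329) = 12.887068 + 107.010593 = 119.897661

119.8977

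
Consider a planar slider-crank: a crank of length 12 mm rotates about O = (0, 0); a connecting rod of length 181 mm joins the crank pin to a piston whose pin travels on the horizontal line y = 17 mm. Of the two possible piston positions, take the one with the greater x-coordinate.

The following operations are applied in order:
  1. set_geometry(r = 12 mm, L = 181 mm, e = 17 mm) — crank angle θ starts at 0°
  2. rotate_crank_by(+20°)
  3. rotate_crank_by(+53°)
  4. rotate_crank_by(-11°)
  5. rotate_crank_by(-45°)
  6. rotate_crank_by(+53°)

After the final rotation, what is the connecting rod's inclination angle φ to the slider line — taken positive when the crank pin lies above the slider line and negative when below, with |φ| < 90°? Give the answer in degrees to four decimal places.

set_geometry: r = 12 mm, L = 181 mm, e = 17 mm; θ ← 0°
rotate_crank_by(+20°): θ ← 0° +20° = 20°
rotate_crank_by(+53°): θ ← 20° +53° = 73°
rotate_crank_by(-11°): θ ← 73° -11° = 62°
rotate_crank_by(-45°): θ ← 62° -45° = 17°
rotate_crank_by(+53°): θ ← 17° +53° = 70°
crank pin P = (r cos θ, r sin θ) = (4.104242, 11.276311)
h = r sin θ − e = 11.276311 − 17 = -5.723689
sin φ = h / L = -5.723689 / 181 = -0.03162259
φ = arcsin(-0.03162259) = -1.812143°

-1.8121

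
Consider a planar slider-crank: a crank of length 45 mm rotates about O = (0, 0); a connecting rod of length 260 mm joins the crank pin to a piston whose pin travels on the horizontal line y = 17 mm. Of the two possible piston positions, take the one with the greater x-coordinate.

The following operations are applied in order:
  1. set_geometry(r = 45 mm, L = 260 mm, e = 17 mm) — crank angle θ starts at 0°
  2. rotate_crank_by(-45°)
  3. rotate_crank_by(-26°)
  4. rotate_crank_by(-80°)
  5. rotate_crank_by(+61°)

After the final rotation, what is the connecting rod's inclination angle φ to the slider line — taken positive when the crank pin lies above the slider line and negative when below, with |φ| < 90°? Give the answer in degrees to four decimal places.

set_geometry: r = 45 mm, L = 260 mm, e = 17 mm; θ ← 0°
rotate_crank_by(-45°): θ ← 0° -45° = -45°
rotate_crank_by(-26°): θ ← -45° -26° = -71°
rotate_crank_by(-80°): θ ← -71° -80° = -151°
rotate_crank_by(+61°): θ ← -151° +61° = -90°
crank pin P = (r cos θ, r sin θ) = (0.000000, -45.000000)
h = r sin θ − e = -45.000000 − 17 = -62.000000
sin φ = h / L = -62.000000 / 260 = -0.23846154
φ = arcsin(-0.23846154) = -13.795757°

-13.7958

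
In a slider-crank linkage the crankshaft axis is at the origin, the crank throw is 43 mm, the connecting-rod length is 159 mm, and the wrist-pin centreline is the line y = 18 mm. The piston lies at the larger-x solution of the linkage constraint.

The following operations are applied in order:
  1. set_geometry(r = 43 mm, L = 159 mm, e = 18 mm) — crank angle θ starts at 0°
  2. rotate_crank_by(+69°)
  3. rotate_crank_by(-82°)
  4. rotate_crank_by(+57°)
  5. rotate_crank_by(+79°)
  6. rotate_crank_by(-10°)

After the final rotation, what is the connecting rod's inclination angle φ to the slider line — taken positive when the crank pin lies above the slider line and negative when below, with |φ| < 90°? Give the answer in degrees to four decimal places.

set_geometry: r = 43 mm, L = 159 mm, e = 18 mm; θ ← 0°
rotate_crank_by(+69°): θ ← 0° +69° = 69°
rotate_crank_by(-82°): θ ← 69° -82° = -13°
rotate_crank_by(+57°): θ ← -13° +57° = 44°
rotate_crank_by(+79°): θ ← 44° +79° = 123°
rotate_crank_by(-10°): θ ← 123° -10° = 113°
crank pin P = (r cos θ, r sin θ) = (-16.801439, 39.581709)
h = r sin θ − e = 39.581709 − 18 = 21.581709
sin φ = h / L = 21.581709 / 159 = 0.13573402
φ = arcsin(0.13573402) = 7.801067°

7.8011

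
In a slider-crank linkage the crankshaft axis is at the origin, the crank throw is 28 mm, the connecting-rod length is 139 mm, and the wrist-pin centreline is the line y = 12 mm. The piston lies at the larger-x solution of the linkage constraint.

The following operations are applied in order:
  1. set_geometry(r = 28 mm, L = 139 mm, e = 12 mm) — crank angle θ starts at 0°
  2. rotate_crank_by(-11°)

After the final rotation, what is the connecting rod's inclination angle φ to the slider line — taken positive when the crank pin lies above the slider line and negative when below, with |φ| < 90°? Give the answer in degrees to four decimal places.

-7.1673

set_geometry: r = 28 mm, L = 139 mm, e = 12 mm; θ ← 0°
rotate_crank_by(-11°): θ ← 0° -11° = -11°
crank pin P = (r cos θ, r sin θ) = (27.485561, -5.342652)
h = r sin θ − e = -5.342652 − 12 = -17.342652
sin φ = h / L = -17.342652 / 139 = -0.12476728
φ = arcsin(-0.12476728) = -7.167317°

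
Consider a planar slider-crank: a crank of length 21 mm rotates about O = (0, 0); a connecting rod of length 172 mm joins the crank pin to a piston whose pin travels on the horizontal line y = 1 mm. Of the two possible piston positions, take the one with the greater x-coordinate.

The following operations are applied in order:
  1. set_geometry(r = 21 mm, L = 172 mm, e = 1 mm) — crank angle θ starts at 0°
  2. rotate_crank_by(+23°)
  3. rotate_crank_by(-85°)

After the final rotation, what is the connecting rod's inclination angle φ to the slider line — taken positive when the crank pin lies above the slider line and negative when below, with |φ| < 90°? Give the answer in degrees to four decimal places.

-6.5238

set_geometry: r = 21 mm, L = 172 mm, e = 1 mm; θ ← 0°
rotate_crank_by(+23°): θ ← 0° +23° = 23°
rotate_crank_by(-85°): θ ← 23° -85° = -62°
crank pin P = (r cos θ, r sin θ) = (9.858903, -18.541899)
h = r sin θ − e = -18.541899 − 1 = -19.541899
sin φ = h / L = -19.541899 / 172 = -0.11361569
φ = arcsin(-0.11361569) = -6.523787°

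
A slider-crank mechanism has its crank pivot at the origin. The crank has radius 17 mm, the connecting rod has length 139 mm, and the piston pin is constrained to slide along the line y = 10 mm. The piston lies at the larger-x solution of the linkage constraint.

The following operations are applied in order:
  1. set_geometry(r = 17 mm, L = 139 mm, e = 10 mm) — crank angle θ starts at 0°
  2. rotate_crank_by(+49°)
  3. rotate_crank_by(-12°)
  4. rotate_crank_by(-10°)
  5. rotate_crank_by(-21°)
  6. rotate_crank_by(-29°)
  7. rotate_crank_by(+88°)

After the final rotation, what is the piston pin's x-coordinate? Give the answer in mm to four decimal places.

set_geometry: r = 17 mm, L = 139 mm, e = 10 mm; θ ← 0°
rotate_crank_by(+49°): θ ← 0° +49° = 49°
rotate_crank_by(-12°): θ ← 49° -12° = 37°
rotate_crank_by(-10°): θ ← 37° -10° = 27°
rotate_crank_by(-21°): θ ← 27° -21° = 6°
rotate_crank_by(-29°): θ ← 6° -29° = -23°
rotate_crank_by(+88°): θ ← -23° +88° = 65°
crank pin P = (r cos θ, r sin θ) = (7.184510, 15.407232)
h = r sin θ − e = 15.407232 − 10 = 5.407232
x = r cos θ + √(L² − h²) = 7.184510 + √(19321.0 − 29.2382) = 7.184510 + 138.894787 = 146.079297

146.0793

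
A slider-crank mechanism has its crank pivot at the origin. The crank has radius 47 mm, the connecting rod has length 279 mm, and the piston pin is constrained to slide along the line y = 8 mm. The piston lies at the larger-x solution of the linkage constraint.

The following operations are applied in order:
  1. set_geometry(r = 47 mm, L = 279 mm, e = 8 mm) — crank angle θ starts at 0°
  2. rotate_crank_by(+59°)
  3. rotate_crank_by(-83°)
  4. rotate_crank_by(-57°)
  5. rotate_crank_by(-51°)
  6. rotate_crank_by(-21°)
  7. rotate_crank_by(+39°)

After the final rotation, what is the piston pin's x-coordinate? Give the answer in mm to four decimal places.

255.1943

set_geometry: r = 47 mm, L = 279 mm, e = 8 mm; θ ← 0°
rotate_crank_by(+59°): θ ← 0° +59° = 59°
rotate_crank_by(-83°): θ ← 59° -83° = -24°
rotate_crank_by(-57°): θ ← -24° -57° = -81°
rotate_crank_by(-51°): θ ← -81° -51° = -132°
rotate_crank_by(-21°): θ ← -132° -21° = -153°
rotate_crank_by(+39°): θ ← -153° +39° = -114°
crank pin P = (r cos θ, r sin θ) = (-19.116622, -42.936637)
h = r sin θ − e = -42.936637 − 8 = -50.936637
x = r cos θ + √(L² − h²) = -19.116622 + √(77841.0 − 2594.5409) = -19.116622 + 274.310880 = 255.194258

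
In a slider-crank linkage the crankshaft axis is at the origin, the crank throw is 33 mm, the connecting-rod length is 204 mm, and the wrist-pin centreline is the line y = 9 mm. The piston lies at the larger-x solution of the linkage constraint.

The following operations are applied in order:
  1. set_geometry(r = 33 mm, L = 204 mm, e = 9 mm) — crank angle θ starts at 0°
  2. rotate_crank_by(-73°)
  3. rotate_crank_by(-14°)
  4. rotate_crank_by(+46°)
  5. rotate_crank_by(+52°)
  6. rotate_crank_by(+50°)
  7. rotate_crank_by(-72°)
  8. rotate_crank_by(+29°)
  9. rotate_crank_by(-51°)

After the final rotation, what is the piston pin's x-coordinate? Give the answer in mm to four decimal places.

set_geometry: r = 33 mm, L = 204 mm, e = 9 mm; θ ← 0°
rotate_crank_by(-73°): θ ← 0° -73° = -73°
rotate_crank_by(-14°): θ ← -73° -14° = -87°
rotate_crank_by(+46°): θ ← -87° +46° = -41°
rotate_crank_by(+52°): θ ← -41° +52° = 11°
rotate_crank_by(+50°): θ ← 11° +50° = 61°
rotate_crank_by(-72°): θ ← 61° -72° = -11°
rotate_crank_by(+29°): θ ← -11° +29° = 18°
rotate_crank_by(-51°): θ ← 18° -51° = -33°
crank pin P = (r cos θ, r sin θ) = (27.676129, -17.973088)
h = r sin θ − e = -17.973088 − 9 = -26.973088
x = r cos θ + √(L² − h²) = 27.676129 + √(41616.0 − 727.5475) = 27.676129 + 202.208933 = 229.885062

229.8851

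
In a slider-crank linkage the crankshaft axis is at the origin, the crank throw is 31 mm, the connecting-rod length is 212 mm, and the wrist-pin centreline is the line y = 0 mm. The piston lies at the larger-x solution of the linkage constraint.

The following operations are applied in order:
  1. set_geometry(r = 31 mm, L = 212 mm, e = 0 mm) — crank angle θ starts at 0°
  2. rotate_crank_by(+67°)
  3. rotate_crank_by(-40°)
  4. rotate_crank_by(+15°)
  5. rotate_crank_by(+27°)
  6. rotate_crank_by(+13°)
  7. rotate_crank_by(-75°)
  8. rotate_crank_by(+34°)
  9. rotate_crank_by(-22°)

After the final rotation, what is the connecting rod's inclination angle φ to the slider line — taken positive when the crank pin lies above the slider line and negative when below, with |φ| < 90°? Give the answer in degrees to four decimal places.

set_geometry: r = 31 mm, L = 212 mm, e = 0 mm; θ ← 0°
rotate_crank_by(+67°): θ ← 0° +67° = 67°
rotate_crank_by(-40°): θ ← 67° -40° = 27°
rotate_crank_by(+15°): θ ← 27° +15° = 42°
rotate_crank_by(+27°): θ ← 42° +27° = 69°
rotate_crank_by(+13°): θ ← 69° +13° = 82°
rotate_crank_by(-75°): θ ← 82° -75° = 7°
rotate_crank_by(+34°): θ ← 7° +34° = 41°
rotate_crank_by(-22°): θ ← 41° -22° = 19°
crank pin P = (r cos θ, r sin θ) = (29.311076, 10.092613)
h = r sin θ − e = 10.092613 − 0 = 10.092613
sin φ = h / L = 10.092613 / 212 = 0.04760666
φ = arcsin(0.04760666) = 2.728692°

2.7287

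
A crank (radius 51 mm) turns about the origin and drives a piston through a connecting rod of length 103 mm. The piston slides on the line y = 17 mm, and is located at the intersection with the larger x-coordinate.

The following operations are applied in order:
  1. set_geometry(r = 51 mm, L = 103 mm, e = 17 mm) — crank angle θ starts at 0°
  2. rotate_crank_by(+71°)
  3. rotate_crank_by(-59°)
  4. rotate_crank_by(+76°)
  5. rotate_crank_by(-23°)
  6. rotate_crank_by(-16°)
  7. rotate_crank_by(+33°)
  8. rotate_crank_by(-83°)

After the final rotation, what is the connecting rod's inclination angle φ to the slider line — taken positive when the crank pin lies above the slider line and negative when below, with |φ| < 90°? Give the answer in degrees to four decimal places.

-10.0024

set_geometry: r = 51 mm, L = 103 mm, e = 17 mm; θ ← 0°
rotate_crank_by(+71°): θ ← 0° +71° = 71°
rotate_crank_by(-59°): θ ← 71° -59° = 12°
rotate_crank_by(+76°): θ ← 12° +76° = 88°
rotate_crank_by(-23°): θ ← 88° -23° = 65°
rotate_crank_by(-16°): θ ← 65° -16° = 49°
rotate_crank_by(+33°): θ ← 49° +33° = 82°
rotate_crank_by(-83°): θ ← 82° -83° = -1°
crank pin P = (r cos θ, r sin θ) = (50.992232, -0.890073)
h = r sin θ − e = -0.890073 − 17 = -17.890073
sin φ = h / L = -17.890073 / 103 = -0.17369003
φ = arcsin(-0.17369003) = -10.002435°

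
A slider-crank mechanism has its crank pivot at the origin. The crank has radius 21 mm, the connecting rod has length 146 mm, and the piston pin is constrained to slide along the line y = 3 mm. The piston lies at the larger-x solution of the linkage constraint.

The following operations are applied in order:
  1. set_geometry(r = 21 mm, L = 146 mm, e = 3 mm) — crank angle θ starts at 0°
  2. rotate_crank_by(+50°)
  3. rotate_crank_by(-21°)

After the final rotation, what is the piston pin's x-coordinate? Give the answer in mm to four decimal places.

164.1903

set_geometry: r = 21 mm, L = 146 mm, e = 3 mm; θ ← 0°
rotate_crank_by(+50°): θ ← 0° +50° = 50°
rotate_crank_by(-21°): θ ← 50° -21° = 29°
crank pin P = (r cos θ, r sin θ) = (18.367014, 10.181002)
h = r sin θ − e = 10.181002 − 3 = 7.181002
x = r cos θ + √(L² − h²) = 18.367014 + √(21316.0 − 51.5668) = 18.367014 + 145.823294 = 164.190308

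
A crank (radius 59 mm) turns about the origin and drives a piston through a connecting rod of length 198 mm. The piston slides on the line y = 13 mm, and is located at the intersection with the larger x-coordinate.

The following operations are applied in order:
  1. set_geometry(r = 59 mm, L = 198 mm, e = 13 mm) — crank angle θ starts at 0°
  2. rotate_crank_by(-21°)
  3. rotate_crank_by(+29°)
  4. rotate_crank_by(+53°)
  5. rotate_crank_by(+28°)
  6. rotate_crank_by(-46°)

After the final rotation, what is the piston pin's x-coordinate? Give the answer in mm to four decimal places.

239.2674

set_geometry: r = 59 mm, L = 198 mm, e = 13 mm; θ ← 0°
rotate_crank_by(-21°): θ ← 0° -21° = -21°
rotate_crank_by(+29°): θ ← -21° +29° = 8°
rotate_crank_by(+53°): θ ← 8° +53° = 61°
rotate_crank_by(+28°): θ ← 61° +28° = 89°
rotate_crank_by(-46°): θ ← 89° -46° = 43°
crank pin P = (r cos θ, r sin θ) = (43.149868, 40.237903)
h = r sin θ − e = 40.237903 − 13 = 27.237903
x = r cos θ + √(L² − h²) = 43.149868 + √(39204.0 − 741.9034) = 43.149868 + 196.117558 = 239.267427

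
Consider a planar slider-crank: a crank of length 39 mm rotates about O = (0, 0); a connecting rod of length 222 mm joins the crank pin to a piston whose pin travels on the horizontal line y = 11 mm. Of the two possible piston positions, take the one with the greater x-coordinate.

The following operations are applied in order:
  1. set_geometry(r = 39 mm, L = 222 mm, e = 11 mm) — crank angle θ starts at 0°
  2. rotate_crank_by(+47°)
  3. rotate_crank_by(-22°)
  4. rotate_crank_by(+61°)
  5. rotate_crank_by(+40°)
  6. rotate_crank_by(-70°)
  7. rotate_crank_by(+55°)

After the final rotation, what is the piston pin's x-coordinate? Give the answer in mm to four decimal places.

set_geometry: r = 39 mm, L = 222 mm, e = 11 mm; θ ← 0°
rotate_crank_by(+47°): θ ← 0° +47° = 47°
rotate_crank_by(-22°): θ ← 47° -22° = 25°
rotate_crank_by(+61°): θ ← 25° +61° = 86°
rotate_crank_by(+40°): θ ← 86° +40° = 126°
rotate_crank_by(-70°): θ ← 126° -70° = 56°
rotate_crank_by(+55°): θ ← 56° +55° = 111°
crank pin P = (r cos θ, r sin θ) = (-13.976350, 36.409637)
h = r sin θ − e = 36.409637 − 11 = 25.409637
x = r cos θ + √(L² − h²) = -13.976350 + √(49284.0 − 645.6496) = -13.976350 + 220.541040 = 206.564690

206.5647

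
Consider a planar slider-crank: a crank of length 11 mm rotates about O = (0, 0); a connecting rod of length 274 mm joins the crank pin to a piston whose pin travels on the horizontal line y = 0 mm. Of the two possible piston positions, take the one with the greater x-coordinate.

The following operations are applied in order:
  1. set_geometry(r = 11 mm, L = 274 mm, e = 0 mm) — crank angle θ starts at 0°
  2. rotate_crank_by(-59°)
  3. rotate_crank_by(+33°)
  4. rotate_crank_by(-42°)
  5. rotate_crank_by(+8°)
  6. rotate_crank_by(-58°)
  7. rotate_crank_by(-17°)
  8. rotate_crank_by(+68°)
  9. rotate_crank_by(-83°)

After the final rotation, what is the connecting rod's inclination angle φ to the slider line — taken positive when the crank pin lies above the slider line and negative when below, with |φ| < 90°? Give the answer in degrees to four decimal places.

-1.1502

set_geometry: r = 11 mm, L = 274 mm, e = 0 mm; θ ← 0°
rotate_crank_by(-59°): θ ← 0° -59° = -59°
rotate_crank_by(+33°): θ ← -59° +33° = -26°
rotate_crank_by(-42°): θ ← -26° -42° = -68°
rotate_crank_by(+8°): θ ← -68° +8° = -60°
rotate_crank_by(-58°): θ ← -60° -58° = -118°
rotate_crank_by(-17°): θ ← -118° -17° = -135°
rotate_crank_by(+68°): θ ← -135° +68° = -67°
rotate_crank_by(-83°): θ ← -67° -83° = -150°
crank pin P = (r cos θ, r sin θ) = (-9.526279, -5.500000)
h = r sin θ − e = -5.500000 − 0 = -5.500000
sin φ = h / L = -5.500000 / 274 = -0.02007299
φ = arcsin(-0.02007299) = -1.150175°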